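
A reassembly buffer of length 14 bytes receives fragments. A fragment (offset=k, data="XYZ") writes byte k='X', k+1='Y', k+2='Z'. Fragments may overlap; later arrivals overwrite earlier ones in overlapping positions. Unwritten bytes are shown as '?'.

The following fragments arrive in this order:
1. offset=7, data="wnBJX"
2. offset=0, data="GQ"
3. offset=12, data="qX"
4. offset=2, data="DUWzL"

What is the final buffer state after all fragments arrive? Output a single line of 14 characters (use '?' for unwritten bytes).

Answer: GQDUWzLwnBJXqX

Derivation:
Fragment 1: offset=7 data="wnBJX" -> buffer=???????wnBJX??
Fragment 2: offset=0 data="GQ" -> buffer=GQ?????wnBJX??
Fragment 3: offset=12 data="qX" -> buffer=GQ?????wnBJXqX
Fragment 4: offset=2 data="DUWzL" -> buffer=GQDUWzLwnBJXqX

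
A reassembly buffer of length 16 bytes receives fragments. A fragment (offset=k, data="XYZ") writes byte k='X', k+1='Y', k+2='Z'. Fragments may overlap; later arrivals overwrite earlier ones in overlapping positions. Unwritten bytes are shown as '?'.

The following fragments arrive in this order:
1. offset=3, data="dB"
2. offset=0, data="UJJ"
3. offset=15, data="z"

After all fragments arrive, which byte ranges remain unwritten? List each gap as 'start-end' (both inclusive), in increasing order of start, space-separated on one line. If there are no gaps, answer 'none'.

Fragment 1: offset=3 len=2
Fragment 2: offset=0 len=3
Fragment 3: offset=15 len=1
Gaps: 5-14

Answer: 5-14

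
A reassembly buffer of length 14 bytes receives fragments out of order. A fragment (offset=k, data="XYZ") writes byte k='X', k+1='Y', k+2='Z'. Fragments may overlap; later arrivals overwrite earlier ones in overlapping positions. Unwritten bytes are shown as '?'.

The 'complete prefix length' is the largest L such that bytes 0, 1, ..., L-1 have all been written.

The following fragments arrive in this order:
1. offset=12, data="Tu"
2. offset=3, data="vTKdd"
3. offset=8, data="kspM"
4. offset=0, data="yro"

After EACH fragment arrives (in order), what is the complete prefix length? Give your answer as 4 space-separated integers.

Fragment 1: offset=12 data="Tu" -> buffer=????????????Tu -> prefix_len=0
Fragment 2: offset=3 data="vTKdd" -> buffer=???vTKdd????Tu -> prefix_len=0
Fragment 3: offset=8 data="kspM" -> buffer=???vTKddkspMTu -> prefix_len=0
Fragment 4: offset=0 data="yro" -> buffer=yrovTKddkspMTu -> prefix_len=14

Answer: 0 0 0 14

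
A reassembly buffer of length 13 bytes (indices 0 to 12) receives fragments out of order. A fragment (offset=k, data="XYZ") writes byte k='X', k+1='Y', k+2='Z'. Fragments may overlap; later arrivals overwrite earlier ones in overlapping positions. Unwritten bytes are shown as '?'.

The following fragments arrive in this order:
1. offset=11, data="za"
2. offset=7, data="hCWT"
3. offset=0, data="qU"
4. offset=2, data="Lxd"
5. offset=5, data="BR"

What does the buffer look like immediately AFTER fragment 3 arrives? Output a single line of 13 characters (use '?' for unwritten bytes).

Answer: qU?????hCWTza

Derivation:
Fragment 1: offset=11 data="za" -> buffer=???????????za
Fragment 2: offset=7 data="hCWT" -> buffer=???????hCWTza
Fragment 3: offset=0 data="qU" -> buffer=qU?????hCWTza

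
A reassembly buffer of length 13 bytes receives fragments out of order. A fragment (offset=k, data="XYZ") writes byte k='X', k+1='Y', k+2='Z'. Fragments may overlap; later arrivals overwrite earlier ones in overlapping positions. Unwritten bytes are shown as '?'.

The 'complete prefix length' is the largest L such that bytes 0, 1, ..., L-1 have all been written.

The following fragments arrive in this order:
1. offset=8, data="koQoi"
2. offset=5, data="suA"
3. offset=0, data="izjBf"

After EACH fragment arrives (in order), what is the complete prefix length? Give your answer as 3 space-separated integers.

Answer: 0 0 13

Derivation:
Fragment 1: offset=8 data="koQoi" -> buffer=????????koQoi -> prefix_len=0
Fragment 2: offset=5 data="suA" -> buffer=?????suAkoQoi -> prefix_len=0
Fragment 3: offset=0 data="izjBf" -> buffer=izjBfsuAkoQoi -> prefix_len=13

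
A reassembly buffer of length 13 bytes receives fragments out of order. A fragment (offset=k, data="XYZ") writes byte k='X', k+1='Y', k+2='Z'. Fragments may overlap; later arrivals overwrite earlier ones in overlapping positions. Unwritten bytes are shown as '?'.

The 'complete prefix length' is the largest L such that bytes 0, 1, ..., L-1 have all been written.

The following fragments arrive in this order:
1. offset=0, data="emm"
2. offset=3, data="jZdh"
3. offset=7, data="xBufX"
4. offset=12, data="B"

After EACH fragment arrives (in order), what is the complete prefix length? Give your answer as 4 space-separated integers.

Answer: 3 7 12 13

Derivation:
Fragment 1: offset=0 data="emm" -> buffer=emm?????????? -> prefix_len=3
Fragment 2: offset=3 data="jZdh" -> buffer=emmjZdh?????? -> prefix_len=7
Fragment 3: offset=7 data="xBufX" -> buffer=emmjZdhxBufX? -> prefix_len=12
Fragment 4: offset=12 data="B" -> buffer=emmjZdhxBufXB -> prefix_len=13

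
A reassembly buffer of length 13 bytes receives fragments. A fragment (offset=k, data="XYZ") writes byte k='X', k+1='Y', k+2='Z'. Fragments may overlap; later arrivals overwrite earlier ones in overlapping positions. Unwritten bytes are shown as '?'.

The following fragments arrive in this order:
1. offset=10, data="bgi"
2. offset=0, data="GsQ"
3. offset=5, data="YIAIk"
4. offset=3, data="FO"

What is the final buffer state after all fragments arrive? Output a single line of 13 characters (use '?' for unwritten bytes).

Fragment 1: offset=10 data="bgi" -> buffer=??????????bgi
Fragment 2: offset=0 data="GsQ" -> buffer=GsQ???????bgi
Fragment 3: offset=5 data="YIAIk" -> buffer=GsQ??YIAIkbgi
Fragment 4: offset=3 data="FO" -> buffer=GsQFOYIAIkbgi

Answer: GsQFOYIAIkbgi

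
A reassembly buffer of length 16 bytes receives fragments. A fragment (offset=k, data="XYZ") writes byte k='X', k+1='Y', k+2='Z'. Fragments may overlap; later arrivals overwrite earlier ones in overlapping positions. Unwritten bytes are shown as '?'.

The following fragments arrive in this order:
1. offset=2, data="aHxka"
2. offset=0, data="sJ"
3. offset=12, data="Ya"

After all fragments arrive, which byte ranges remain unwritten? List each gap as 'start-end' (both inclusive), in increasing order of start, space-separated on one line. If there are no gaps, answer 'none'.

Answer: 7-11 14-15

Derivation:
Fragment 1: offset=2 len=5
Fragment 2: offset=0 len=2
Fragment 3: offset=12 len=2
Gaps: 7-11 14-15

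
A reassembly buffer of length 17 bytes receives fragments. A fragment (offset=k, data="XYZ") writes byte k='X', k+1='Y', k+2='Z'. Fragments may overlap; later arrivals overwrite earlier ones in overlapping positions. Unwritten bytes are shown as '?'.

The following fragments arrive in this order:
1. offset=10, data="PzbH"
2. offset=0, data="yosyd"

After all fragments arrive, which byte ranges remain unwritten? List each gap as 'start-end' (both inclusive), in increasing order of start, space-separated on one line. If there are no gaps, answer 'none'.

Answer: 5-9 14-16

Derivation:
Fragment 1: offset=10 len=4
Fragment 2: offset=0 len=5
Gaps: 5-9 14-16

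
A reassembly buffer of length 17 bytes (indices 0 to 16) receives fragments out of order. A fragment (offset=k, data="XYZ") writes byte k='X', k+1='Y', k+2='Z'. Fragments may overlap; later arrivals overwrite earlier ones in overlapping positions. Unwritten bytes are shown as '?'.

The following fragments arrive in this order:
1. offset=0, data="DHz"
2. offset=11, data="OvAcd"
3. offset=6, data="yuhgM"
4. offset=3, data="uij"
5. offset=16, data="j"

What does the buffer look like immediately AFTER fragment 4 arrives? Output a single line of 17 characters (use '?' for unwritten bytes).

Answer: DHzuijyuhgMOvAcd?

Derivation:
Fragment 1: offset=0 data="DHz" -> buffer=DHz??????????????
Fragment 2: offset=11 data="OvAcd" -> buffer=DHz????????OvAcd?
Fragment 3: offset=6 data="yuhgM" -> buffer=DHz???yuhgMOvAcd?
Fragment 4: offset=3 data="uij" -> buffer=DHzuijyuhgMOvAcd?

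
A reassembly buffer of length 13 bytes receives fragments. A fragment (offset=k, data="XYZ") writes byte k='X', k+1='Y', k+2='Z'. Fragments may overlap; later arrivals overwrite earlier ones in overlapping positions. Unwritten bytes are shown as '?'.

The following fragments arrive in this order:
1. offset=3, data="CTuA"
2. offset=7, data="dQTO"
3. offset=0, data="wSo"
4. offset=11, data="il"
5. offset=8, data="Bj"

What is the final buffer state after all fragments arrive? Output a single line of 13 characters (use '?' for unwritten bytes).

Answer: wSoCTuAdBjOil

Derivation:
Fragment 1: offset=3 data="CTuA" -> buffer=???CTuA??????
Fragment 2: offset=7 data="dQTO" -> buffer=???CTuAdQTO??
Fragment 3: offset=0 data="wSo" -> buffer=wSoCTuAdQTO??
Fragment 4: offset=11 data="il" -> buffer=wSoCTuAdQTOil
Fragment 5: offset=8 data="Bj" -> buffer=wSoCTuAdBjOil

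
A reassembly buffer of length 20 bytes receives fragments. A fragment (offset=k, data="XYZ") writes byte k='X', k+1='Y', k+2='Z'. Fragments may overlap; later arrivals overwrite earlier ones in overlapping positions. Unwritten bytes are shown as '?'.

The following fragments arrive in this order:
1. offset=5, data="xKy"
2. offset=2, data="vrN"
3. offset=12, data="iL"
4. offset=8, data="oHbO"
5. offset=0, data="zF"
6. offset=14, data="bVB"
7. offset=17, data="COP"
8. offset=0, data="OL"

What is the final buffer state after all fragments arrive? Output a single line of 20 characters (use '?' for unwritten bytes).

Answer: OLvrNxKyoHbOiLbVBCOP

Derivation:
Fragment 1: offset=5 data="xKy" -> buffer=?????xKy????????????
Fragment 2: offset=2 data="vrN" -> buffer=??vrNxKy????????????
Fragment 3: offset=12 data="iL" -> buffer=??vrNxKy????iL??????
Fragment 4: offset=8 data="oHbO" -> buffer=??vrNxKyoHbOiL??????
Fragment 5: offset=0 data="zF" -> buffer=zFvrNxKyoHbOiL??????
Fragment 6: offset=14 data="bVB" -> buffer=zFvrNxKyoHbOiLbVB???
Fragment 7: offset=17 data="COP" -> buffer=zFvrNxKyoHbOiLbVBCOP
Fragment 8: offset=0 data="OL" -> buffer=OLvrNxKyoHbOiLbVBCOP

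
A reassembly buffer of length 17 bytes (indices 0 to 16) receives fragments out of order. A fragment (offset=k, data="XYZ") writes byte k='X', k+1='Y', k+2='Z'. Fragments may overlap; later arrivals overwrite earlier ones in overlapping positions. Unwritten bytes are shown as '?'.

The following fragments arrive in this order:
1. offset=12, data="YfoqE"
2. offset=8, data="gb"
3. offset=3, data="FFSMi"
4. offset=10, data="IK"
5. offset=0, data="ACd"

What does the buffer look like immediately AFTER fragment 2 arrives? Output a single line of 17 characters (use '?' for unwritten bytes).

Answer: ????????gb??YfoqE

Derivation:
Fragment 1: offset=12 data="YfoqE" -> buffer=????????????YfoqE
Fragment 2: offset=8 data="gb" -> buffer=????????gb??YfoqE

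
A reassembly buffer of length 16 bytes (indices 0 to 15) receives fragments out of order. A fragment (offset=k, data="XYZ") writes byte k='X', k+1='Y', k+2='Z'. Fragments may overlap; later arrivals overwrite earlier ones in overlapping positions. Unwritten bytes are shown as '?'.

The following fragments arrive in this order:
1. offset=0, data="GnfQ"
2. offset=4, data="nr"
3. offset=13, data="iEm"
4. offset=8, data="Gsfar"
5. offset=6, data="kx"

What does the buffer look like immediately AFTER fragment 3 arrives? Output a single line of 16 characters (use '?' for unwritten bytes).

Fragment 1: offset=0 data="GnfQ" -> buffer=GnfQ????????????
Fragment 2: offset=4 data="nr" -> buffer=GnfQnr??????????
Fragment 3: offset=13 data="iEm" -> buffer=GnfQnr???????iEm

Answer: GnfQnr???????iEm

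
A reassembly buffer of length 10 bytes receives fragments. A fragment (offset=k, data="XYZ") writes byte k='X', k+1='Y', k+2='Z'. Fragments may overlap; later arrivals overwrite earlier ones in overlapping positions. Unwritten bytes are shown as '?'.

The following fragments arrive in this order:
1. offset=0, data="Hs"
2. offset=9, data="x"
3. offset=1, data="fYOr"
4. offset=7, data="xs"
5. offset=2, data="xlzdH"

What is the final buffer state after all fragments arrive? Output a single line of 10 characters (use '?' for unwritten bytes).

Fragment 1: offset=0 data="Hs" -> buffer=Hs????????
Fragment 2: offset=9 data="x" -> buffer=Hs???????x
Fragment 3: offset=1 data="fYOr" -> buffer=HfYOr????x
Fragment 4: offset=7 data="xs" -> buffer=HfYOr??xsx
Fragment 5: offset=2 data="xlzdH" -> buffer=HfxlzdHxsx

Answer: HfxlzdHxsx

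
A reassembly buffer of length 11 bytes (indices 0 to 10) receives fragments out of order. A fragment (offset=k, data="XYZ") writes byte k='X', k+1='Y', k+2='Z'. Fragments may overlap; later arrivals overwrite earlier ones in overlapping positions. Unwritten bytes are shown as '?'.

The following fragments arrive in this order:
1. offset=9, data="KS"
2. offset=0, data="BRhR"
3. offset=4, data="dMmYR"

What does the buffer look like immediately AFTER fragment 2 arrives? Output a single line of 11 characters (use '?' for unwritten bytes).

Answer: BRhR?????KS

Derivation:
Fragment 1: offset=9 data="KS" -> buffer=?????????KS
Fragment 2: offset=0 data="BRhR" -> buffer=BRhR?????KS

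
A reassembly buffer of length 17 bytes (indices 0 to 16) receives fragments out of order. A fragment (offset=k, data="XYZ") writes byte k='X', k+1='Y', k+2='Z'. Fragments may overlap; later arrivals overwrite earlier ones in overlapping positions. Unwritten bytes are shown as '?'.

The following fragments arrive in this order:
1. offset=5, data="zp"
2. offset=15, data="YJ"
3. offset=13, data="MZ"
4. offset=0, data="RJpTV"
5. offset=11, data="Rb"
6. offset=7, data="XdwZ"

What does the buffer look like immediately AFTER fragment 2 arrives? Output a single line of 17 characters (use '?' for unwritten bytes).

Fragment 1: offset=5 data="zp" -> buffer=?????zp??????????
Fragment 2: offset=15 data="YJ" -> buffer=?????zp????????YJ

Answer: ?????zp????????YJ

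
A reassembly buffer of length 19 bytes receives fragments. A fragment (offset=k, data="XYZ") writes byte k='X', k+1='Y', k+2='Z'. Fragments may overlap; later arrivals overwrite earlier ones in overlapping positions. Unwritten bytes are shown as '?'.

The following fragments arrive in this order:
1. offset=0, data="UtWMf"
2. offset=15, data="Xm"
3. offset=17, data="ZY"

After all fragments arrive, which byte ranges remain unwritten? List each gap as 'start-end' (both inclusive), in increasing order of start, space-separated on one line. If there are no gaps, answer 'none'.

Fragment 1: offset=0 len=5
Fragment 2: offset=15 len=2
Fragment 3: offset=17 len=2
Gaps: 5-14

Answer: 5-14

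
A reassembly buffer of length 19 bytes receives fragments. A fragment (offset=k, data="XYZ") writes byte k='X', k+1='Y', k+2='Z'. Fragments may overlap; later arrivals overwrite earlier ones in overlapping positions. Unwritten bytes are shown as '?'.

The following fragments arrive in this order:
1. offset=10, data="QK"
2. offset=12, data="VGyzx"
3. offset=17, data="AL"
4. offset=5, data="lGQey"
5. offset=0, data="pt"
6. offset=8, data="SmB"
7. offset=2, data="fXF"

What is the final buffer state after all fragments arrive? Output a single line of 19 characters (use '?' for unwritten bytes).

Answer: ptfXFlGQSmBKVGyzxAL

Derivation:
Fragment 1: offset=10 data="QK" -> buffer=??????????QK???????
Fragment 2: offset=12 data="VGyzx" -> buffer=??????????QKVGyzx??
Fragment 3: offset=17 data="AL" -> buffer=??????????QKVGyzxAL
Fragment 4: offset=5 data="lGQey" -> buffer=?????lGQeyQKVGyzxAL
Fragment 5: offset=0 data="pt" -> buffer=pt???lGQeyQKVGyzxAL
Fragment 6: offset=8 data="SmB" -> buffer=pt???lGQSmBKVGyzxAL
Fragment 7: offset=2 data="fXF" -> buffer=ptfXFlGQSmBKVGyzxAL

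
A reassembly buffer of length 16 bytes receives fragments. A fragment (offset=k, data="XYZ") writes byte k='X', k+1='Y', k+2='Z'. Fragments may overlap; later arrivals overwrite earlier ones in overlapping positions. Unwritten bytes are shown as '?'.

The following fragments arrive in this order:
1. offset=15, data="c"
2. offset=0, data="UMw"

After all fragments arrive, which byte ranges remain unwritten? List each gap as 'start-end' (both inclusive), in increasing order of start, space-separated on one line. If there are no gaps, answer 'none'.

Answer: 3-14

Derivation:
Fragment 1: offset=15 len=1
Fragment 2: offset=0 len=3
Gaps: 3-14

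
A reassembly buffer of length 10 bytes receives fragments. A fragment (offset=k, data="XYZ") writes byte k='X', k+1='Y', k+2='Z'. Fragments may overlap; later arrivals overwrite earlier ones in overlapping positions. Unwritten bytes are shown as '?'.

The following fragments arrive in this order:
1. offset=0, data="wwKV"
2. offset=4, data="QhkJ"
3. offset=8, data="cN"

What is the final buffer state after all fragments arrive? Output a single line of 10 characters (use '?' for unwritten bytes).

Fragment 1: offset=0 data="wwKV" -> buffer=wwKV??????
Fragment 2: offset=4 data="QhkJ" -> buffer=wwKVQhkJ??
Fragment 3: offset=8 data="cN" -> buffer=wwKVQhkJcN

Answer: wwKVQhkJcN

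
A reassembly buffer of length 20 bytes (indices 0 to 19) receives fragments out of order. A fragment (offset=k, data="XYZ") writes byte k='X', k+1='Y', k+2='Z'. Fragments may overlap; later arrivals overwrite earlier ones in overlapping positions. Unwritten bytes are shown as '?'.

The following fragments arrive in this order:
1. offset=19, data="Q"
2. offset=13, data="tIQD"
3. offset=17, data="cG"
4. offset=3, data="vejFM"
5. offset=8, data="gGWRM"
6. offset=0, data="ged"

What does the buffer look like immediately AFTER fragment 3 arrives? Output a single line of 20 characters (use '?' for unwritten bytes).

Fragment 1: offset=19 data="Q" -> buffer=???????????????????Q
Fragment 2: offset=13 data="tIQD" -> buffer=?????????????tIQD??Q
Fragment 3: offset=17 data="cG" -> buffer=?????????????tIQDcGQ

Answer: ?????????????tIQDcGQ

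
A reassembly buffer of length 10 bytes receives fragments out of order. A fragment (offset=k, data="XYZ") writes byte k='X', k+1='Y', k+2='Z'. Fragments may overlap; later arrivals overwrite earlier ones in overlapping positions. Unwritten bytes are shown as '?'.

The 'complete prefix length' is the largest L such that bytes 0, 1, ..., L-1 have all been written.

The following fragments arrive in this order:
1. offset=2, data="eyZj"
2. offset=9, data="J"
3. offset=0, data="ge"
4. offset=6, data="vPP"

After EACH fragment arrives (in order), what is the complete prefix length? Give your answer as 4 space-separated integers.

Answer: 0 0 6 10

Derivation:
Fragment 1: offset=2 data="eyZj" -> buffer=??eyZj???? -> prefix_len=0
Fragment 2: offset=9 data="J" -> buffer=??eyZj???J -> prefix_len=0
Fragment 3: offset=0 data="ge" -> buffer=geeyZj???J -> prefix_len=6
Fragment 4: offset=6 data="vPP" -> buffer=geeyZjvPPJ -> prefix_len=10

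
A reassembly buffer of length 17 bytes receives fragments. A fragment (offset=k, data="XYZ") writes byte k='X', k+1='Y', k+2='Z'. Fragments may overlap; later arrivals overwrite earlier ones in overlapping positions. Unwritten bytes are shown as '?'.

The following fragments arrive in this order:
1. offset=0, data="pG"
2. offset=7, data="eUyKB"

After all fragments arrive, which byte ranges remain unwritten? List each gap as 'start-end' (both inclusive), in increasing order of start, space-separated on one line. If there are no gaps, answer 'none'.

Fragment 1: offset=0 len=2
Fragment 2: offset=7 len=5
Gaps: 2-6 12-16

Answer: 2-6 12-16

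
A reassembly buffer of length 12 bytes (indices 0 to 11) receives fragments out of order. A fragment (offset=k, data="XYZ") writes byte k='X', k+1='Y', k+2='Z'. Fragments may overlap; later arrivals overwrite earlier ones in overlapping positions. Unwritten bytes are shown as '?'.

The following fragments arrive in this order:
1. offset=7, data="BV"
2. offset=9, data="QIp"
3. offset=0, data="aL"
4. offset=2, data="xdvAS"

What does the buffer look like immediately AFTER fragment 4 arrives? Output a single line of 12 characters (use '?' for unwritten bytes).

Fragment 1: offset=7 data="BV" -> buffer=???????BV???
Fragment 2: offset=9 data="QIp" -> buffer=???????BVQIp
Fragment 3: offset=0 data="aL" -> buffer=aL?????BVQIp
Fragment 4: offset=2 data="xdvAS" -> buffer=aLxdvASBVQIp

Answer: aLxdvASBVQIp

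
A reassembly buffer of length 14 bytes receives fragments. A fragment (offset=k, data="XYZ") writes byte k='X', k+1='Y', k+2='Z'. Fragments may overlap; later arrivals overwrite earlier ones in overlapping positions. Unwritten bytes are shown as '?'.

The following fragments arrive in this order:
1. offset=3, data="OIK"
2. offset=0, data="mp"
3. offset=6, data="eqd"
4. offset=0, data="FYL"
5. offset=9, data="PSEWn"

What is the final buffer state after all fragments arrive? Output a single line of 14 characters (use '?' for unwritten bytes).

Fragment 1: offset=3 data="OIK" -> buffer=???OIK????????
Fragment 2: offset=0 data="mp" -> buffer=mp?OIK????????
Fragment 3: offset=6 data="eqd" -> buffer=mp?OIKeqd?????
Fragment 4: offset=0 data="FYL" -> buffer=FYLOIKeqd?????
Fragment 5: offset=9 data="PSEWn" -> buffer=FYLOIKeqdPSEWn

Answer: FYLOIKeqdPSEWn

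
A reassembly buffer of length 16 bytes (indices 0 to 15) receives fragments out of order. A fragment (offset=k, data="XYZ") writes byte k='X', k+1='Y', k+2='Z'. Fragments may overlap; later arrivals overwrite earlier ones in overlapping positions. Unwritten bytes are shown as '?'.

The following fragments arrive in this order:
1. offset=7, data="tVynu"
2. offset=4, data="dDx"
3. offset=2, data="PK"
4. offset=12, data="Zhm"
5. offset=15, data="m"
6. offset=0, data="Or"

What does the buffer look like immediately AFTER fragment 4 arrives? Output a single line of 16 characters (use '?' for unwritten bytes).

Fragment 1: offset=7 data="tVynu" -> buffer=???????tVynu????
Fragment 2: offset=4 data="dDx" -> buffer=????dDxtVynu????
Fragment 3: offset=2 data="PK" -> buffer=??PKdDxtVynu????
Fragment 4: offset=12 data="Zhm" -> buffer=??PKdDxtVynuZhm?

Answer: ??PKdDxtVynuZhm?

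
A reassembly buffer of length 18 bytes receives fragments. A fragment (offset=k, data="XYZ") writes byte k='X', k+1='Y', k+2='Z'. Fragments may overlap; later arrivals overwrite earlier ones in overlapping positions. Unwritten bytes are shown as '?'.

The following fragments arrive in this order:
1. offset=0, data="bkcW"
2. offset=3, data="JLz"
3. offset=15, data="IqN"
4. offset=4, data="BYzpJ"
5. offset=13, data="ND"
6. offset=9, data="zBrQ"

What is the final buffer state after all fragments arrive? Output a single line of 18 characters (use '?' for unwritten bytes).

Fragment 1: offset=0 data="bkcW" -> buffer=bkcW??????????????
Fragment 2: offset=3 data="JLz" -> buffer=bkcJLz????????????
Fragment 3: offset=15 data="IqN" -> buffer=bkcJLz?????????IqN
Fragment 4: offset=4 data="BYzpJ" -> buffer=bkcJBYzpJ??????IqN
Fragment 5: offset=13 data="ND" -> buffer=bkcJBYzpJ????NDIqN
Fragment 6: offset=9 data="zBrQ" -> buffer=bkcJBYzpJzBrQNDIqN

Answer: bkcJBYzpJzBrQNDIqN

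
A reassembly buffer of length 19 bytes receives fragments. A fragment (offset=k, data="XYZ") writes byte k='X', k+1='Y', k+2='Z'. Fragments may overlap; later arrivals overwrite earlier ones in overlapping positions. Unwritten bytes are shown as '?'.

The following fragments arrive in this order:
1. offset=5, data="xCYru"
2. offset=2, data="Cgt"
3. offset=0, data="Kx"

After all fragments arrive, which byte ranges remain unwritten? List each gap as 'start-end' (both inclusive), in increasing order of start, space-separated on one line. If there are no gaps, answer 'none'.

Fragment 1: offset=5 len=5
Fragment 2: offset=2 len=3
Fragment 3: offset=0 len=2
Gaps: 10-18

Answer: 10-18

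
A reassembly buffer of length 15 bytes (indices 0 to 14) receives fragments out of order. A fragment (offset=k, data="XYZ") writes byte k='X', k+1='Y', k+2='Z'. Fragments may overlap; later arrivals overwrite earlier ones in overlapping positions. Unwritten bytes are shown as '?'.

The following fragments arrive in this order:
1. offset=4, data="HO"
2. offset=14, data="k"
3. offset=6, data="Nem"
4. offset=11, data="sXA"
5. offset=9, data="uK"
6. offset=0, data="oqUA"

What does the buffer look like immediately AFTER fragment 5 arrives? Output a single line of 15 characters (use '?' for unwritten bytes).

Fragment 1: offset=4 data="HO" -> buffer=????HO?????????
Fragment 2: offset=14 data="k" -> buffer=????HO????????k
Fragment 3: offset=6 data="Nem" -> buffer=????HONem?????k
Fragment 4: offset=11 data="sXA" -> buffer=????HONem??sXAk
Fragment 5: offset=9 data="uK" -> buffer=????HONemuKsXAk

Answer: ????HONemuKsXAk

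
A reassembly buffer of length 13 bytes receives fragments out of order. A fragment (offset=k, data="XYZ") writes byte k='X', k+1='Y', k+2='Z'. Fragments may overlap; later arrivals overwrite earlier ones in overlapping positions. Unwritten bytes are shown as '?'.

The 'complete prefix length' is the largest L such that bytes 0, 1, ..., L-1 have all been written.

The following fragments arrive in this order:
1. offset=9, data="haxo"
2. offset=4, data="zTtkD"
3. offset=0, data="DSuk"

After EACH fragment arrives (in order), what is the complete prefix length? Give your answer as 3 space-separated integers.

Fragment 1: offset=9 data="haxo" -> buffer=?????????haxo -> prefix_len=0
Fragment 2: offset=4 data="zTtkD" -> buffer=????zTtkDhaxo -> prefix_len=0
Fragment 3: offset=0 data="DSuk" -> buffer=DSukzTtkDhaxo -> prefix_len=13

Answer: 0 0 13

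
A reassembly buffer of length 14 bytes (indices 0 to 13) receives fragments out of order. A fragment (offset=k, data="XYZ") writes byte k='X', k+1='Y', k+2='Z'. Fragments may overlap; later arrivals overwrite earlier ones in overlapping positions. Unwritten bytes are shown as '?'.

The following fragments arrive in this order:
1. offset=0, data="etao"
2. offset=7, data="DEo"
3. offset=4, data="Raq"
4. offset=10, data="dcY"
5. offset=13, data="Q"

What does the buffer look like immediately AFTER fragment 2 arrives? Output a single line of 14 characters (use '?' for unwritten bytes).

Answer: etao???DEo????

Derivation:
Fragment 1: offset=0 data="etao" -> buffer=etao??????????
Fragment 2: offset=7 data="DEo" -> buffer=etao???DEo????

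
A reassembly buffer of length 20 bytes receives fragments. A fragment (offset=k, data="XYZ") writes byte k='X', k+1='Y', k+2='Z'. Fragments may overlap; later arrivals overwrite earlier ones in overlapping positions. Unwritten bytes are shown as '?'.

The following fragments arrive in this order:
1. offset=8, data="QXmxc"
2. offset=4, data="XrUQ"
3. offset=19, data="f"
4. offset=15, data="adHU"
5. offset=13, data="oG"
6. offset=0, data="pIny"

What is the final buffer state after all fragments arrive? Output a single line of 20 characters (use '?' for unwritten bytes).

Answer: pInyXrUQQXmxcoGadHUf

Derivation:
Fragment 1: offset=8 data="QXmxc" -> buffer=????????QXmxc???????
Fragment 2: offset=4 data="XrUQ" -> buffer=????XrUQQXmxc???????
Fragment 3: offset=19 data="f" -> buffer=????XrUQQXmxc??????f
Fragment 4: offset=15 data="adHU" -> buffer=????XrUQQXmxc??adHUf
Fragment 5: offset=13 data="oG" -> buffer=????XrUQQXmxcoGadHUf
Fragment 6: offset=0 data="pIny" -> buffer=pInyXrUQQXmxcoGadHUf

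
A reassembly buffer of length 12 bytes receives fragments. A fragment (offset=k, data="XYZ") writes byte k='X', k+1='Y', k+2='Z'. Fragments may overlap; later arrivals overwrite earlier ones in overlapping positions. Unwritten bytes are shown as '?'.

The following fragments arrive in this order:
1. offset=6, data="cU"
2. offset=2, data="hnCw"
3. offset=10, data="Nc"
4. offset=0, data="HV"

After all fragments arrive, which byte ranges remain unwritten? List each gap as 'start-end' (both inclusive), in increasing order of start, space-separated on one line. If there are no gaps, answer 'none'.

Answer: 8-9

Derivation:
Fragment 1: offset=6 len=2
Fragment 2: offset=2 len=4
Fragment 3: offset=10 len=2
Fragment 4: offset=0 len=2
Gaps: 8-9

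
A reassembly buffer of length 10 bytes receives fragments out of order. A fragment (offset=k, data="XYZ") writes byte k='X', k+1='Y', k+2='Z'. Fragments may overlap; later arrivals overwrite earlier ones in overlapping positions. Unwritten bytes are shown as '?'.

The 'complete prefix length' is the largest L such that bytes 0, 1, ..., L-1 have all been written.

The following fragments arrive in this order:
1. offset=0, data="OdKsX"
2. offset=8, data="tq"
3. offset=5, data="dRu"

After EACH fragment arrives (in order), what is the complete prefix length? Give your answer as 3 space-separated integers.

Answer: 5 5 10

Derivation:
Fragment 1: offset=0 data="OdKsX" -> buffer=OdKsX????? -> prefix_len=5
Fragment 2: offset=8 data="tq" -> buffer=OdKsX???tq -> prefix_len=5
Fragment 3: offset=5 data="dRu" -> buffer=OdKsXdRutq -> prefix_len=10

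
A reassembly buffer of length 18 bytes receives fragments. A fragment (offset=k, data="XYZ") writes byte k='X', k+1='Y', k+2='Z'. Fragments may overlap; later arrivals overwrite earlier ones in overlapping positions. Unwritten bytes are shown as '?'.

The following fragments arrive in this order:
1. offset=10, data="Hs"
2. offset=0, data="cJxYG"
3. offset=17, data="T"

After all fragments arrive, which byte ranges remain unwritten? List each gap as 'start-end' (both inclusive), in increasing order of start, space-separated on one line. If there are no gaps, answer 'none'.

Answer: 5-9 12-16

Derivation:
Fragment 1: offset=10 len=2
Fragment 2: offset=0 len=5
Fragment 3: offset=17 len=1
Gaps: 5-9 12-16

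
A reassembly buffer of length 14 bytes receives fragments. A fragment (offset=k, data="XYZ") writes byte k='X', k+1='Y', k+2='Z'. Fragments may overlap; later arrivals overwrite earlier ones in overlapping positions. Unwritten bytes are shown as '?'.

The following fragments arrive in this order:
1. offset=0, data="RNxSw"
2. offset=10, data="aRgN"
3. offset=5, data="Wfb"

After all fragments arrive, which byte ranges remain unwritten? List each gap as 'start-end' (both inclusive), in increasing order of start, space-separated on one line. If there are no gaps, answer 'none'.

Answer: 8-9

Derivation:
Fragment 1: offset=0 len=5
Fragment 2: offset=10 len=4
Fragment 3: offset=5 len=3
Gaps: 8-9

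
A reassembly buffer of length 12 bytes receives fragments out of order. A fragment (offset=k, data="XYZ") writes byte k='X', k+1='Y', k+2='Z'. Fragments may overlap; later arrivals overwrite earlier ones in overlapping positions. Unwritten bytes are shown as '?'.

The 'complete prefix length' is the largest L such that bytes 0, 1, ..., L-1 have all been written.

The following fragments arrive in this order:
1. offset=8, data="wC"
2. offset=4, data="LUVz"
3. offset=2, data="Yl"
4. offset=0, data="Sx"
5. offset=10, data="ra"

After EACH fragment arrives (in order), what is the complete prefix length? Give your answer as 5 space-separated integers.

Fragment 1: offset=8 data="wC" -> buffer=????????wC?? -> prefix_len=0
Fragment 2: offset=4 data="LUVz" -> buffer=????LUVzwC?? -> prefix_len=0
Fragment 3: offset=2 data="Yl" -> buffer=??YlLUVzwC?? -> prefix_len=0
Fragment 4: offset=0 data="Sx" -> buffer=SxYlLUVzwC?? -> prefix_len=10
Fragment 5: offset=10 data="ra" -> buffer=SxYlLUVzwCra -> prefix_len=12

Answer: 0 0 0 10 12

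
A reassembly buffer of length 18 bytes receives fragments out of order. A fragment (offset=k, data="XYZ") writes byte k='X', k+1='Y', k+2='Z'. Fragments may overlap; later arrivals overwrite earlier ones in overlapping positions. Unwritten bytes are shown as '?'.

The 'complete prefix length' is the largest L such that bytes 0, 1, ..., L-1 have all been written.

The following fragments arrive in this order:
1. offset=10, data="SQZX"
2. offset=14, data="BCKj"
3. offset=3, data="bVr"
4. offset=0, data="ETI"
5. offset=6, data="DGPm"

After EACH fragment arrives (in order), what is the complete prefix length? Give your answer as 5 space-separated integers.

Answer: 0 0 0 6 18

Derivation:
Fragment 1: offset=10 data="SQZX" -> buffer=??????????SQZX???? -> prefix_len=0
Fragment 2: offset=14 data="BCKj" -> buffer=??????????SQZXBCKj -> prefix_len=0
Fragment 3: offset=3 data="bVr" -> buffer=???bVr????SQZXBCKj -> prefix_len=0
Fragment 4: offset=0 data="ETI" -> buffer=ETIbVr????SQZXBCKj -> prefix_len=6
Fragment 5: offset=6 data="DGPm" -> buffer=ETIbVrDGPmSQZXBCKj -> prefix_len=18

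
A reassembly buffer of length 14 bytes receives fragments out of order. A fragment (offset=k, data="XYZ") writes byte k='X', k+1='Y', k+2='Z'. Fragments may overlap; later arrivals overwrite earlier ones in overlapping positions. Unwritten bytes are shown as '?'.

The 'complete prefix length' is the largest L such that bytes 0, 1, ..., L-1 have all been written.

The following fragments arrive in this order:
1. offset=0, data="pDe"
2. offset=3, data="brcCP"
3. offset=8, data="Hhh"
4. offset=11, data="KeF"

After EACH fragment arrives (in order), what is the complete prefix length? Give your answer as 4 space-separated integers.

Fragment 1: offset=0 data="pDe" -> buffer=pDe??????????? -> prefix_len=3
Fragment 2: offset=3 data="brcCP" -> buffer=pDebrcCP?????? -> prefix_len=8
Fragment 3: offset=8 data="Hhh" -> buffer=pDebrcCPHhh??? -> prefix_len=11
Fragment 4: offset=11 data="KeF" -> buffer=pDebrcCPHhhKeF -> prefix_len=14

Answer: 3 8 11 14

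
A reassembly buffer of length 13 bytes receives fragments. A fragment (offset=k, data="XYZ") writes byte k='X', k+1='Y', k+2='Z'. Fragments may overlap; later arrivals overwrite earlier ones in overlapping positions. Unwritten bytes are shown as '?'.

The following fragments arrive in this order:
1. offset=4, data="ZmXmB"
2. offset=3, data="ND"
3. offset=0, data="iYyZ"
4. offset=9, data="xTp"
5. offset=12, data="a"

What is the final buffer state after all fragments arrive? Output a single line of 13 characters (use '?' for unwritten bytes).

Answer: iYyZDmXmBxTpa

Derivation:
Fragment 1: offset=4 data="ZmXmB" -> buffer=????ZmXmB????
Fragment 2: offset=3 data="ND" -> buffer=???NDmXmB????
Fragment 3: offset=0 data="iYyZ" -> buffer=iYyZDmXmB????
Fragment 4: offset=9 data="xTp" -> buffer=iYyZDmXmBxTp?
Fragment 5: offset=12 data="a" -> buffer=iYyZDmXmBxTpa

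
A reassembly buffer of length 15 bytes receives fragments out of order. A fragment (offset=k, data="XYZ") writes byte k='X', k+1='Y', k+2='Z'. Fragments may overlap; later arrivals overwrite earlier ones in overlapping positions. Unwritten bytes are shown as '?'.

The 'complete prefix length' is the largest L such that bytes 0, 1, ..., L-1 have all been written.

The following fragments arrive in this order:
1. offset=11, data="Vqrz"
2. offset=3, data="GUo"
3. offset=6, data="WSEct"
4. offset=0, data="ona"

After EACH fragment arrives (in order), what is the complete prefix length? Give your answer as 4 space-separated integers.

Answer: 0 0 0 15

Derivation:
Fragment 1: offset=11 data="Vqrz" -> buffer=???????????Vqrz -> prefix_len=0
Fragment 2: offset=3 data="GUo" -> buffer=???GUo?????Vqrz -> prefix_len=0
Fragment 3: offset=6 data="WSEct" -> buffer=???GUoWSEctVqrz -> prefix_len=0
Fragment 4: offset=0 data="ona" -> buffer=onaGUoWSEctVqrz -> prefix_len=15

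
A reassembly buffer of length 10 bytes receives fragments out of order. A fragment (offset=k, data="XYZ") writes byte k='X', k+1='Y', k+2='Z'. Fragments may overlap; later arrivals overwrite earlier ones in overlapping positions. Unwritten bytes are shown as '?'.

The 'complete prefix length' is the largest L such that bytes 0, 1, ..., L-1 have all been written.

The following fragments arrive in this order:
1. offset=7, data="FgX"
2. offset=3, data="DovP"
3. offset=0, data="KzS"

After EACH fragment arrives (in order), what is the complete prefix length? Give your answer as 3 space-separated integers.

Fragment 1: offset=7 data="FgX" -> buffer=???????FgX -> prefix_len=0
Fragment 2: offset=3 data="DovP" -> buffer=???DovPFgX -> prefix_len=0
Fragment 3: offset=0 data="KzS" -> buffer=KzSDovPFgX -> prefix_len=10

Answer: 0 0 10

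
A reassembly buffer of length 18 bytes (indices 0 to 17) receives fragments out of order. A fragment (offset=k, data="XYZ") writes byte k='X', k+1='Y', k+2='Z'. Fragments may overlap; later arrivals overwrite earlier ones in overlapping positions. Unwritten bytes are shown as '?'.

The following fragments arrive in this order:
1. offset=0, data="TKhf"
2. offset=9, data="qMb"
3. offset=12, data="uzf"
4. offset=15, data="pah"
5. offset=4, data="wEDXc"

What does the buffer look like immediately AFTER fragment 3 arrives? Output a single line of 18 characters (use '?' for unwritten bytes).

Fragment 1: offset=0 data="TKhf" -> buffer=TKhf??????????????
Fragment 2: offset=9 data="qMb" -> buffer=TKhf?????qMb??????
Fragment 3: offset=12 data="uzf" -> buffer=TKhf?????qMbuzf???

Answer: TKhf?????qMbuzf???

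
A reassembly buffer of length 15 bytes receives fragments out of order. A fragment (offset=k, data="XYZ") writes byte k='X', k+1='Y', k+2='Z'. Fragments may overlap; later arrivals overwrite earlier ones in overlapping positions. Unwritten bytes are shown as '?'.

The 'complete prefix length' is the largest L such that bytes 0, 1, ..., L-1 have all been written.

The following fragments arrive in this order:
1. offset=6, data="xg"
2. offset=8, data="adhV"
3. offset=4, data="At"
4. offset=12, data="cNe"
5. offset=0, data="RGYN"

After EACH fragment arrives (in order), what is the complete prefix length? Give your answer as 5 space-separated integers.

Fragment 1: offset=6 data="xg" -> buffer=??????xg??????? -> prefix_len=0
Fragment 2: offset=8 data="adhV" -> buffer=??????xgadhV??? -> prefix_len=0
Fragment 3: offset=4 data="At" -> buffer=????AtxgadhV??? -> prefix_len=0
Fragment 4: offset=12 data="cNe" -> buffer=????AtxgadhVcNe -> prefix_len=0
Fragment 5: offset=0 data="RGYN" -> buffer=RGYNAtxgadhVcNe -> prefix_len=15

Answer: 0 0 0 0 15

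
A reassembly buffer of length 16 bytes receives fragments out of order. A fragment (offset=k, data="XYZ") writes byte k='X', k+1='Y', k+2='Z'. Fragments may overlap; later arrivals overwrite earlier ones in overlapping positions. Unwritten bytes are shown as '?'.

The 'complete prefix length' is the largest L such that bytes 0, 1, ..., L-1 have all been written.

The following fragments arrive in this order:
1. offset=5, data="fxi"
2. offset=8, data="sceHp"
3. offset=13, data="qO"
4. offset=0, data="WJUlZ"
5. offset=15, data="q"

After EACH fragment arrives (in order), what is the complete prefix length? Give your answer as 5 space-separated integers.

Answer: 0 0 0 15 16

Derivation:
Fragment 1: offset=5 data="fxi" -> buffer=?????fxi???????? -> prefix_len=0
Fragment 2: offset=8 data="sceHp" -> buffer=?????fxisceHp??? -> prefix_len=0
Fragment 3: offset=13 data="qO" -> buffer=?????fxisceHpqO? -> prefix_len=0
Fragment 4: offset=0 data="WJUlZ" -> buffer=WJUlZfxisceHpqO? -> prefix_len=15
Fragment 5: offset=15 data="q" -> buffer=WJUlZfxisceHpqOq -> prefix_len=16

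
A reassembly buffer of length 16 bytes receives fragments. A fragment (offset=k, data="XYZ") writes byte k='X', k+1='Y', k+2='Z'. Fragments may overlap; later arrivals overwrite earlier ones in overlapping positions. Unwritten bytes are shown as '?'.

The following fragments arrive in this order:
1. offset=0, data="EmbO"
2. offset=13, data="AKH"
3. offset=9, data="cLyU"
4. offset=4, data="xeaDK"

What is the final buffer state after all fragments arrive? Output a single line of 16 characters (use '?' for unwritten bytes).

Answer: EmbOxeaDKcLyUAKH

Derivation:
Fragment 1: offset=0 data="EmbO" -> buffer=EmbO????????????
Fragment 2: offset=13 data="AKH" -> buffer=EmbO?????????AKH
Fragment 3: offset=9 data="cLyU" -> buffer=EmbO?????cLyUAKH
Fragment 4: offset=4 data="xeaDK" -> buffer=EmbOxeaDKcLyUAKH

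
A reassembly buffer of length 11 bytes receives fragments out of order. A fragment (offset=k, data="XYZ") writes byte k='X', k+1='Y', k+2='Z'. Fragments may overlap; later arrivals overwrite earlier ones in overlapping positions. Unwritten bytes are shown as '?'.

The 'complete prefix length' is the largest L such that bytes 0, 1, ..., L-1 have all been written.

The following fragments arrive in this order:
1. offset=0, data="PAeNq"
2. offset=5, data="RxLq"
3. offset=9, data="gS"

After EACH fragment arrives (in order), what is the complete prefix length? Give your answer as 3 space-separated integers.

Fragment 1: offset=0 data="PAeNq" -> buffer=PAeNq?????? -> prefix_len=5
Fragment 2: offset=5 data="RxLq" -> buffer=PAeNqRxLq?? -> prefix_len=9
Fragment 3: offset=9 data="gS" -> buffer=PAeNqRxLqgS -> prefix_len=11

Answer: 5 9 11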